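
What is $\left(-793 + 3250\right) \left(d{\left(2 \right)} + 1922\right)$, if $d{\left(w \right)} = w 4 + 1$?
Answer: $4744467$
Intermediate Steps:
$d{\left(w \right)} = 1 + 4 w$ ($d{\left(w \right)} = 4 w + 1 = 1 + 4 w$)
$\left(-793 + 3250\right) \left(d{\left(2 \right)} + 1922\right) = \left(-793 + 3250\right) \left(\left(1 + 4 \cdot 2\right) + 1922\right) = 2457 \left(\left(1 + 8\right) + 1922\right) = 2457 \left(9 + 1922\right) = 2457 \cdot 1931 = 4744467$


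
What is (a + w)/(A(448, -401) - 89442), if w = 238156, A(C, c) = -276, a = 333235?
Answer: -571391/89718 ≈ -6.3687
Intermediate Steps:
(a + w)/(A(448, -401) - 89442) = (333235 + 238156)/(-276 - 89442) = 571391/(-89718) = 571391*(-1/89718) = -571391/89718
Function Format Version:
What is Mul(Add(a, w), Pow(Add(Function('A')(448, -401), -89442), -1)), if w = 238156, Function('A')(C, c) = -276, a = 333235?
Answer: Rational(-571391, 89718) ≈ -6.3687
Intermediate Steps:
Mul(Add(a, w), Pow(Add(Function('A')(448, -401), -89442), -1)) = Mul(Add(333235, 238156), Pow(Add(-276, -89442), -1)) = Mul(571391, Pow(-89718, -1)) = Mul(571391, Rational(-1, 89718)) = Rational(-571391, 89718)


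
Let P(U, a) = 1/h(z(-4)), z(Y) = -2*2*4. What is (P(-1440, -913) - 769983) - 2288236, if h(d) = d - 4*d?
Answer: -146794511/48 ≈ -3.0582e+6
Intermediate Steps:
z(Y) = -16 (z(Y) = -4*4 = -16)
h(d) = -3*d
P(U, a) = 1/48 (P(U, a) = 1/(-3*(-16)) = 1/48)
(P(-1440, -913) - 769983) - 2288236 = (1/48 - 769983) - 2288236 = -36959183/48 - 2288236 = -146794511/48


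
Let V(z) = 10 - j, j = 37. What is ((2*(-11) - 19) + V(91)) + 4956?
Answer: 4888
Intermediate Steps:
V(z) = -27 (V(z) = 10 - 1*37 = 10 - 37 = -27)
((2*(-11) - 19) + V(91)) + 4956 = ((2*(-11) - 19) - 27) + 4956 = ((-22 - 19) - 27) + 4956 = (-41 - 27) + 4956 = -68 + 4956 = 4888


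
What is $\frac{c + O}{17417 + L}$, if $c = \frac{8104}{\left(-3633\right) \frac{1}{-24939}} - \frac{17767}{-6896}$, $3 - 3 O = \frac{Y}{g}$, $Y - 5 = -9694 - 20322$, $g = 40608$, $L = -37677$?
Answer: $- \frac{3537505962878141}{1288230892179840} \approx -2.746$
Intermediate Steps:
$Y = -30011$ ($Y = 5 - 30016 = -30011$)
$O = \frac{151835}{121824}$ ($O = 1 - \frac{\left(-30011\right) \frac{1}{40608}}{3} = 1 - - \frac{30011}{121824} = 1 + \frac{30011}{121824} = \frac{151835}{121824} \approx 1.2463$)
$c = \frac{464595050429}{8351056}$ ($c = \frac{8104}{\left(-3633\right) \left(- \frac{1}{24939}\right)} - - \frac{17767}{6896} = \frac{8104}{\frac{1211}{8313}} + \frac{17767}{6896} = 8104 \cdot \frac{8313}{1211} + \frac{17767}{6896} = \frac{67368552}{1211} + \frac{17767}{6896} = \frac{464595050429}{8351056} \approx 55633.0$)
$\frac{c + O}{17417 + L} = \frac{\frac{464595050429}{8351056} + \frac{151835}{121824}}{17417 - 37677} = \frac{3537505962878141}{63584940384 \left(-20260\right)} = \frac{3537505962878141}{63584940384} \left(- \frac{1}{20260}\right) = - \frac{3537505962878141}{1288230892179840}$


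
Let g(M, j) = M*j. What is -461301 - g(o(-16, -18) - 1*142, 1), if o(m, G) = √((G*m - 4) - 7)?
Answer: -461159 - √277 ≈ -4.6118e+5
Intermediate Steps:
o(m, G) = √(-11 + G*m) (o(m, G) = √((-4 + G*m) - 7) = √(-11 + G*m))
-461301 - g(o(-16, -18) - 1*142, 1) = -461301 - (√(-11 - 18*(-16)) - 1*142) = -461301 - (√(-11 + 288) - 142) = -461301 - (√277 - 142) = -461301 - (-142 + √277) = -461301 + (142 - √277) = -461159 - √277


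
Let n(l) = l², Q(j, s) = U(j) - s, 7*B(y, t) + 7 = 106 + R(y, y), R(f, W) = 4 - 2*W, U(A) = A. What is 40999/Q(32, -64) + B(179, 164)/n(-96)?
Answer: 9183691/21504 ≈ 427.07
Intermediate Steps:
B(y, t) = 103/7 - 2*y/7 (B(y, t) = -1 + (106 + (4 - 2*y))/7 = -1 + (110 - 2*y)/7 = -1 + (110/7 - 2*y/7) = 103/7 - 2*y/7)
Q(j, s) = j - s
40999/Q(32, -64) + B(179, 164)/n(-96) = 40999/(32 - 1*(-64)) + (103/7 - 2/7*179)/((-96)²) = 40999/(32 + 64) + (103/7 - 358/7)/9216 = 40999/96 - 255/7*1/9216 = 40999*(1/96) - 85/21504 = 40999/96 - 85/21504 = 9183691/21504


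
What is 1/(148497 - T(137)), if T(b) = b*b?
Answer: 1/129728 ≈ 7.7084e-6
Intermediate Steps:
T(b) = b**2
1/(148497 - T(137)) = 1/(148497 - 1*137**2) = 1/(148497 - 1*18769) = 1/(148497 - 18769) = 1/129728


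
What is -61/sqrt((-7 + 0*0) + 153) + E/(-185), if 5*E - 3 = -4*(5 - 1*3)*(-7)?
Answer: -59/925 - 61*sqrt(146)/146 ≈ -5.1122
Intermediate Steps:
E = 59/5 (E = 3/5 + (-4*(5 - 1*3)*(-7))/5 = 3/5 + (-4*(5 - 3)*(-7))/5 = 3/5 + (-4*2*(-7))/5 = 3/5 + (-8*(-7))/5 = 3/5 + (1/5)*56 = 3/5 + 56/5 = 59/5 ≈ 11.800)
-61/sqrt((-7 + 0*0) + 153) + E/(-185) = -61/sqrt((-7 + 0*0) + 153) + (59/5)/(-185) = -61/sqrt((-7 + 0) + 153) + (59/5)*(-1/185) = -61/sqrt(-7 + 153) - 59/925 = -61*sqrt(146)/146 - 59/925 = -59/925 - 61*sqrt(146)/146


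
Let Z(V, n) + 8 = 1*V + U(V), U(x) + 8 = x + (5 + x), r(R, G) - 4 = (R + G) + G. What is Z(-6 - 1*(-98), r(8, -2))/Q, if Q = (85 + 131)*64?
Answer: 265/13824 ≈ 0.019170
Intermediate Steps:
r(R, G) = 4 + R + 2*G (r(R, G) = 4 + ((R + G) + G) = 4 + ((G + R) + G) = 4 + (R + 2*G) = 4 + R + 2*G)
U(x) = -3 + 2*x (U(x) = -8 + (x + (5 + x)) = -8 + (5 + 2*x) = -3 + 2*x)
Q = 13824 (Q = 216*64 = 13824)
Z(V, n) = -11 + 3*V (Z(V, n) = -8 + (1*V + (-3 + 2*V)) = -8 + (V + (-3 + 2*V)) = -8 + (-3 + 3*V) = -11 + 3*V)
Z(-6 - 1*(-98), r(8, -2))/Q = (-11 + 3*(-6 - 1*(-98)))/13824 = (-11 + 3*(-6 + 98))*(1/13824) = (-11 + 3*92)*(1/13824) = (-11 + 276)*(1/13824) = 265*(1/13824) = 265/13824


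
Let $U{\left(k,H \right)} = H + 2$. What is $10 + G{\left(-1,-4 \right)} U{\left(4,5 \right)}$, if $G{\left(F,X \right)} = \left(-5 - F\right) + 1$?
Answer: $-11$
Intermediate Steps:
$G{\left(F,X \right)} = -4 - F$
$U{\left(k,H \right)} = 2 + H$
$10 + G{\left(-1,-4 \right)} U{\left(4,5 \right)} = 10 + \left(-4 - -1\right) \left(2 + 5\right) = 10 + \left(-4 + 1\right) 7 = 10 - 21 = -11$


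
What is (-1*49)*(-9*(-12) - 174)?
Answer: 3234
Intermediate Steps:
(-1*49)*(-9*(-12) - 174) = -49*(108 - 174) = -49*(-66) = 3234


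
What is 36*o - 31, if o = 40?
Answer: 1409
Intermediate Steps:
36*o - 31 = 36*40 - 31 = 1440 - 31 = 1409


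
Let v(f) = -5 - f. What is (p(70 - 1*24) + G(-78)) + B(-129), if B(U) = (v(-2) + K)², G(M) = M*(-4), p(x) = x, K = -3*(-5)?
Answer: 502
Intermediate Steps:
K = 15
G(M) = -4*M
B(U) = 144 (B(U) = ((-5 - 1*(-2)) + 15)² = ((-5 + 2) + 15)² = (-3 + 15)² = 12² = 144)
(p(70 - 1*24) + G(-78)) + B(-129) = ((70 - 1*24) - 4*(-78)) + 144 = ((70 - 24) + 312) + 144 = (46 + 312) + 144 = 358 + 144 = 502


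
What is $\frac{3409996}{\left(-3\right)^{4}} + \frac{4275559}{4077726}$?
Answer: $\frac{4635125223125}{110098602} \approx 42100.0$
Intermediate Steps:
$\frac{3409996}{\left(-3\right)^{4}} + \frac{4275559}{4077726} = \frac{3409996}{81} + 4275559 \cdot \frac{1}{4077726} = 3409996 \cdot \frac{1}{81} + \frac{4275559}{4077726} = \frac{3409996}{81} + \frac{4275559}{4077726} = \frac{4635125223125}{110098602}$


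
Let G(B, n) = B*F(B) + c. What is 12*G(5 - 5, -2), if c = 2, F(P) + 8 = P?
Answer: 24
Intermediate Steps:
F(P) = -8 + P
G(B, n) = 2 + B*(-8 + B) (G(B, n) = B*(-8 + B) + 2 = 2 + B*(-8 + B))
12*G(5 - 5, -2) = 12*(2 + (5 - 5)*(-8 + (5 - 5))) = 12*(2 + 0*(-8 + 0)) = 12*(2 + 0*(-8)) = 12*(2 + 0) = 12*2 = 24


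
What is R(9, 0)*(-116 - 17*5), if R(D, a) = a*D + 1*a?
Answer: 0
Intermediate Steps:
R(D, a) = a + D*a (R(D, a) = D*a + a = a + D*a)
R(9, 0)*(-116 - 17*5) = (0*(1 + 9))*(-116 - 17*5) = (0*10)*(-116 - 85) = 0*(-201) = 0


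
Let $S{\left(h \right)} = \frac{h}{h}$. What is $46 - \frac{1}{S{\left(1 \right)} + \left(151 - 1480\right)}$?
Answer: $\frac{61089}{1328} \approx 46.001$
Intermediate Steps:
$S{\left(h \right)} = 1$
$46 - \frac{1}{S{\left(1 \right)} + \left(151 - 1480\right)} = 46 - \frac{1}{1 + \left(151 - 1480\right)} = 46 - \frac{1}{1 - 1329} = 46 - \frac{1}{-1328} = 46 - - \frac{1}{1328} = 46 + \frac{1}{1328} = \frac{61089}{1328}$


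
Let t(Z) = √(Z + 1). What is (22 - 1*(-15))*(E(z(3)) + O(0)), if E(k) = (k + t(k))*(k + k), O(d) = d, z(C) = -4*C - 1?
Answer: 12506 - 1924*I*√3 ≈ 12506.0 - 3332.5*I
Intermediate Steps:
t(Z) = √(1 + Z)
z(C) = -1 - 4*C
E(k) = 2*k*(k + √(1 + k)) (E(k) = (k + √(1 + k))*(k + k) = (k + √(1 + k))*(2*k) = 2*k*(k + √(1 + k)))
(22 - 1*(-15))*(E(z(3)) + O(0)) = (22 - 1*(-15))*(2*(-1 - 4*3)*((-1 - 4*3) + √(1 + (-1 - 4*3))) + 0) = (22 + 15)*(2*(-1 - 12)*((-1 - 12) + √(1 + (-1 - 12))) + 0) = 37*(2*(-13)*(-13 + √(1 - 13)) + 0) = 37*(2*(-13)*(-13 + √(-12)) + 0) = 37*(2*(-13)*(-13 + 2*I*√3) + 0) = 37*((338 - 52*I*√3) + 0) = 37*(338 - 52*I*√3) = 12506 - 1924*I*√3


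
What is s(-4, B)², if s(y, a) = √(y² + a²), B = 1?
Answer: 17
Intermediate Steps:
s(y, a) = √(a² + y²)
s(-4, B)² = (√(1² + (-4)²))² = (√(1 + 16))² = (√17)² = 17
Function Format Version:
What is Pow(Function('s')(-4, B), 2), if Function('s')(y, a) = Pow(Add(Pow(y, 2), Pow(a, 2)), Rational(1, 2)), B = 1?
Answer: 17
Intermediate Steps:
Function('s')(y, a) = Pow(Add(Pow(a, 2), Pow(y, 2)), Rational(1, 2))
Pow(Function('s')(-4, B), 2) = Pow(Pow(Add(Pow(1, 2), Pow(-4, 2)), Rational(1, 2)), 2) = Pow(Pow(Add(1, 16), Rational(1, 2)), 2) = Pow(Pow(17, Rational(1, 2)), 2) = 17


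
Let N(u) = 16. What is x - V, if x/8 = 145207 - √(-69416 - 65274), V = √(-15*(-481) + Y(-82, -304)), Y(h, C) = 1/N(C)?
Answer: 1161656 - √115441/4 - 8*I*√134690 ≈ 1.1616e+6 - 2936.0*I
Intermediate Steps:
Y(h, C) = 1/16
V = √115441/4 (V = √(-15*(-481) + 1/16) = √(7215 + 1/16) = √(115441/16) = √115441/4 ≈ 84.942)
x = 1161656 - 8*I*√134690 (x = 8*(145207 - √(-69416 - 65274)) = 8*(145207 - √(-134690)) = 8*(145207 - I*√134690) = 1161656 - 8*I*√134690 ≈ 1.1617e+6 - 2936.0*I)
x - V = (1161656 - 8*I*√134690) - √115441/4 = 1161656 - √115441/4 - 8*I*√134690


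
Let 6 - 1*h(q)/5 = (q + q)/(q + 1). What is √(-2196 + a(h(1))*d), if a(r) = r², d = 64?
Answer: 2*√9451 ≈ 194.43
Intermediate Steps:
h(q) = 30 - 10*q/(1 + q) (h(q) = 30 - 5*(q + q)/(q + 1) = 30 - 5*2*q/(1 + q) = 30 - 10*q/(1 + q))
√(-2196 + a(h(1))*d) = √(-2196 + (10*(3 + 2*1)/(1 + 1))²*64) = √(-2196 + (10*(3 + 2)/2)²*64) = √(-2196 + (10*(½)*5)²*64) = √(-2196 + 25²*64) = √(-2196 + 625*64) = √(-2196 + 40000) = √37804 = 2*√9451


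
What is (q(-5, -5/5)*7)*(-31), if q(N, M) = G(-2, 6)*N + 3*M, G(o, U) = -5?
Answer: -4774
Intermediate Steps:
q(N, M) = -5*N + 3*M
(q(-5, -5/5)*7)*(-31) = ((-5*(-5) + 3*(-5/5))*7)*(-31) = ((25 + 3*(-5*⅕))*7)*(-31) = ((25 + 3*(-1))*7)*(-31) = ((25 - 3)*7)*(-31) = (22*7)*(-31) = 154*(-31) = -4774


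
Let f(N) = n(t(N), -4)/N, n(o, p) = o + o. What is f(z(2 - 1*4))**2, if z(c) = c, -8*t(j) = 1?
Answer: 1/64 ≈ 0.015625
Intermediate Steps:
t(j) = -1/8 (t(j) = -1/8*1 = -1/8)
n(o, p) = 2*o
f(N) = -1/(4*N) (f(N) = (2*(-1/8))/N = -1/(4*N))
f(z(2 - 1*4))**2 = (-1/(4*(2 - 1*4)))**2 = (-1/(4*(2 - 4)))**2 = (-1/4/(-2))**2 = (-1/4*(-1/2))**2 = (1/8)**2 = 1/64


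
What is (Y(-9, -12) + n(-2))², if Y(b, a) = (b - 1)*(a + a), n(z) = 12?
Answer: 63504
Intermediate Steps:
Y(b, a) = 2*a*(-1 + b) (Y(b, a) = (-1 + b)*(2*a) = 2*a*(-1 + b))
(Y(-9, -12) + n(-2))² = (2*(-12)*(-1 - 9) + 12)² = (2*(-12)*(-10) + 12)² = (240 + 12)² = 252² = 63504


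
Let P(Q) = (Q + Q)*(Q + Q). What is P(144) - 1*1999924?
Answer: -1916980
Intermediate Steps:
P(Q) = 4*Q² (P(Q) = (2*Q)*(2*Q) = 4*Q²)
P(144) - 1*1999924 = 4*144² - 1*1999924 = 4*20736 - 1999924 = 82944 - 1999924 = -1916980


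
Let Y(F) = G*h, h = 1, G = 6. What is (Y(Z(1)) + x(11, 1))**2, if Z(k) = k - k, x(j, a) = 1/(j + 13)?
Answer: 21025/576 ≈ 36.502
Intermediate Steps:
x(j, a) = 1/(13 + j)
Z(k) = 0
Y(F) = 6 (Y(F) = 6*1 = 6)
(Y(Z(1)) + x(11, 1))**2 = (6 + 1/(13 + 11))**2 = (6 + 1/24)**2 = (145/24)**2 = 21025/576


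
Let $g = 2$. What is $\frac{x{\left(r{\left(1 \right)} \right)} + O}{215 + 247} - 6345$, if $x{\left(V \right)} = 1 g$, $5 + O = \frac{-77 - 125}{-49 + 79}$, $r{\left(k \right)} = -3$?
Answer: $- \frac{21985498}{3465} \approx -6345.0$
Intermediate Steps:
$O = - \frac{176}{15}$ ($O = -5 + \frac{-77 - 125}{-49 + 79} = -5 - \frac{202}{30} = -5 - \frac{101}{15} = - \frac{176}{15} \approx -11.733$)
$x{\left(V \right)} = 2$ ($x{\left(V \right)} = 1 \cdot 2 = 2$)
$\frac{x{\left(r{\left(1 \right)} \right)} + O}{215 + 247} - 6345 = \frac{2 - \frac{176}{15}}{215 + 247} - 6345 = - \frac{146}{15 \cdot 462} - 6345 = \left(- \frac{146}{15}\right) \frac{1}{462} - 6345 = - \frac{73}{3465} - 6345 = - \frac{21985498}{3465}$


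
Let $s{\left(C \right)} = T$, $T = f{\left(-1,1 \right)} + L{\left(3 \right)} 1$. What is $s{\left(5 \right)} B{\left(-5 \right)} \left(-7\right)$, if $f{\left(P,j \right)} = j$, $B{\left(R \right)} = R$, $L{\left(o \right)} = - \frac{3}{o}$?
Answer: $0$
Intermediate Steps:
$T = 0$ ($T = 1 + - \frac{3}{3} \cdot 1 = 1 + \left(-3\right) \frac{1}{3} \cdot 1 = 1 - 1 = 0$)
$s{\left(C \right)} = 0$
$s{\left(5 \right)} B{\left(-5 \right)} \left(-7\right) = 0 \left(-5\right) \left(-7\right) = 0 \left(-7\right) = 0$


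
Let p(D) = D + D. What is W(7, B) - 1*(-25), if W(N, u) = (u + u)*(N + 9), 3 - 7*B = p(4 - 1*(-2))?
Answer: -113/7 ≈ -16.143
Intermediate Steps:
p(D) = 2*D
B = -9/7 (B = 3/7 - 2*(4 - 1*(-2))/7 = 3/7 - 2*(4 + 2)/7 = 3/7 - 2*6/7 = 3/7 - 1/7*12 = 3/7 - 12/7 = -9/7 ≈ -1.2857)
W(N, u) = 2*u*(9 + N) (W(N, u) = (2*u)*(9 + N) = 2*u*(9 + N))
W(7, B) - 1*(-25) = 2*(-9/7)*(9 + 7) - 1*(-25) = 2*(-9/7)*16 + 25 = -288/7 + 25 = -113/7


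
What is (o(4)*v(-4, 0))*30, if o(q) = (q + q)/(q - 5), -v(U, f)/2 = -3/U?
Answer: 360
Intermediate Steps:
v(U, f) = 6/U (v(U, f) = -(-6)/U = 6/U)
o(q) = 2*q/(-5 + q) (o(q) = (2*q)/(-5 + q) = 2*q/(-5 + q))
(o(4)*v(-4, 0))*30 = ((2*4/(-5 + 4))*(6/(-4)))*30 = ((2*4/(-1))*(6*(-1/4)))*30 = ((2*4*(-1))*(-3/2))*30 = -8*(-3/2)*30 = 12*30 = 360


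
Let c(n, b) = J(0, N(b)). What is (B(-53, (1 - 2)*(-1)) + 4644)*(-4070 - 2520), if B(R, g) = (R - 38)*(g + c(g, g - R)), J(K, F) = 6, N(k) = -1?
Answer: -26406130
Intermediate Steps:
c(n, b) = 6
B(R, g) = (-38 + R)*(6 + g) (B(R, g) = (R - 38)*(g + 6) = (-38 + R)*(6 + g))
(B(-53, (1 - 2)*(-1)) + 4644)*(-4070 - 2520) = ((-228 - 38*(1 - 2)*(-1) + 6*(-53) - 53*(1 - 2)*(-1)) + 4644)*(-4070 - 2520) = ((-228 - (-38)*(-1) - 318 - (-53)*(-1)) + 4644)*(-6590) = ((-228 - 38*1 - 318 - 53*1) + 4644)*(-6590) = ((-228 - 38 - 318 - 53) + 4644)*(-6590) = (-637 + 4644)*(-6590) = 4007*(-6590) = -26406130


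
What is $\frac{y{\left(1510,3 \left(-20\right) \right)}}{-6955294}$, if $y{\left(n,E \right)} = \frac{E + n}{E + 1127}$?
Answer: $- \frac{725}{3710649349} \approx -1.9538 \cdot 10^{-7}$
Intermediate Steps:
$y{\left(n,E \right)} = \frac{E + n}{1127 + E}$
$\frac{y{\left(1510,3 \left(-20\right) \right)}}{-6955294} = \frac{\frac{1}{1127 + 3 \left(-20\right)} \left(3 \left(-20\right) + 1510\right)}{-6955294} = \frac{-60 + 1510}{1127 - 60} \left(- \frac{1}{6955294}\right) = \frac{1}{1067} \cdot 1450 \left(- \frac{1}{6955294}\right) = \frac{1450}{1067} \left(- \frac{1}{6955294}\right) = - \frac{725}{3710649349}$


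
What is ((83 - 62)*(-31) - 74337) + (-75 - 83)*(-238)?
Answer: -37384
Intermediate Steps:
((83 - 62)*(-31) - 74337) + (-75 - 83)*(-238) = (21*(-31) - 74337) - 158*(-238) = (-651 - 74337) + 37604 = -74988 + 37604 = -37384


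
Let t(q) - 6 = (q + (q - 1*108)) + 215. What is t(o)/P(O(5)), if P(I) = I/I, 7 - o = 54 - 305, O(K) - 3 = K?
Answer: 629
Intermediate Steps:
O(K) = 3 + K
o = 258 (o = 7 - (54 - 305) = 7 - 1*(-251) = 7 + 251 = 258)
P(I) = 1
t(q) = 113 + 2*q (t(q) = 6 + ((q + (q - 1*108)) + 215) = 6 + ((q + (q - 108)) + 215) = 6 + ((q + (-108 + q)) + 215) = 6 + ((-108 + 2*q) + 215) = 6 + (107 + 2*q) = 113 + 2*q)
t(o)/P(O(5)) = (113 + 2*258)/1 = (113 + 516)*1 = 629*1 = 629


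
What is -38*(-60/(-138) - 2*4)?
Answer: 6612/23 ≈ 287.48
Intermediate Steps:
-38*(-60/(-138) - 2*4) = -38*(-60*(-1/138) - 8) = -38*(10/23 - 8) = -38*(-174/23) = 6612/23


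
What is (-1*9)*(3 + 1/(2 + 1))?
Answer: -30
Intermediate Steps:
(-1*9)*(3 + 1/(2 + 1)) = -9*(3 + 1/3) = -9*(3 + ⅓) = -9*10/3 = -30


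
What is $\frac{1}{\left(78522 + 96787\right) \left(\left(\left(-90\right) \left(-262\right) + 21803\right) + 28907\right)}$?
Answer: $\frac{1}{13023705610} \approx 7.6783 \cdot 10^{-11}$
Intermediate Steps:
$\frac{1}{\left(78522 + 96787\right) \left(\left(\left(-90\right) \left(-262\right) + 21803\right) + 28907\right)} = \frac{1}{175309 \left(\left(23580 + 21803\right) + 28907\right)} = \frac{1}{175309 \left(45383 + 28907\right)} = \frac{1}{175309 \cdot 74290} = \frac{1}{175309} \cdot \frac{1}{74290} = \frac{1}{13023705610}$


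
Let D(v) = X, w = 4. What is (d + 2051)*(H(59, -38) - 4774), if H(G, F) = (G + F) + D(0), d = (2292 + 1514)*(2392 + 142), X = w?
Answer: -45811014795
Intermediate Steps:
X = 4
D(v) = 4
d = 9644404 (d = 3806*2534 = 9644404)
H(G, F) = 4 + F + G (H(G, F) = (G + F) + 4 = (F + G) + 4 = 4 + F + G)
(d + 2051)*(H(59, -38) - 4774) = (9644404 + 2051)*((4 - 38 + 59) - 4774) = 9646455*(25 - 4774) = 9646455*(-4749) = -45811014795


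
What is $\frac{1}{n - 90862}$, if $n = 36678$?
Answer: $- \frac{1}{54184} \approx -1.8456 \cdot 10^{-5}$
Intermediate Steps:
$\frac{1}{n - 90862} = \frac{1}{36678 - 90862} = \frac{1}{-54184} = - \frac{1}{54184}$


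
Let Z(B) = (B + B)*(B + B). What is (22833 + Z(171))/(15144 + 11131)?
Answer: 139797/26275 ≈ 5.3205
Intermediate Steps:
Z(B) = 4*B**2 (Z(B) = (2*B)*(2*B) = 4*B**2)
(22833 + Z(171))/(15144 + 11131) = (22833 + 4*171**2)/(15144 + 11131) = (22833 + 4*29241)/26275 = (22833 + 116964)*(1/26275) = 139797*(1/26275) = 139797/26275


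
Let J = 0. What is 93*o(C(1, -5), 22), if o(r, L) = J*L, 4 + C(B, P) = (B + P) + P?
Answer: 0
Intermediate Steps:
C(B, P) = -4 + B + 2*P (C(B, P) = -4 + ((B + P) + P) = -4 + (B + 2*P) = -4 + B + 2*P)
o(r, L) = 0 (o(r, L) = 0*L = 0)
93*o(C(1, -5), 22) = 93*0 = 0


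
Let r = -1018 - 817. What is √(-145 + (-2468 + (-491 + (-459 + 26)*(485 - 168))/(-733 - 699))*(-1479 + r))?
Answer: √251842740973/179 ≈ 2803.6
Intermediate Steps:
r = -1835
√(-145 + (-2468 + (-491 + (-459 + 26)*(485 - 168))/(-733 - 699))*(-1479 + r)) = √(-145 + (-2468 + (-491 + (-459 + 26)*(485 - 168))/(-733 - 699))*(-1479 - 1835)) = √(-145 + (-2468 + (-491 - 433*317)/(-1432))*(-3314)) = √(-145 + (-2468 + (-491 - 137261)*(-1/1432))*(-3314)) = √(-145 + (-2468 - 137752*(-1/1432))*(-3314)) = √(-145 + (-2468 + 17219/179)*(-3314)) = √(-145 - 424553/179*(-3314)) = √(-145 + 1406968642/179) = √(1406942687/179) = √251842740973/179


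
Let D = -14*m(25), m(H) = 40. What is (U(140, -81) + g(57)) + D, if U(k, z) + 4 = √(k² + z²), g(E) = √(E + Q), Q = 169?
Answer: -564 + √226 + √26161 ≈ -387.22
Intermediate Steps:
D = -560 (D = -14*40 = -560)
g(E) = √(169 + E) (g(E) = √(E + 169) = √(169 + E))
U(k, z) = -4 + √(k² + z²)
(U(140, -81) + g(57)) + D = ((-4 + √(140² + (-81)²)) + √(169 + 57)) - 560 = ((-4 + √(19600 + 6561)) + √226) - 560 = ((-4 + √26161) + √226) - 560 = (-4 + √226 + √26161) - 560 = -564 + √226 + √26161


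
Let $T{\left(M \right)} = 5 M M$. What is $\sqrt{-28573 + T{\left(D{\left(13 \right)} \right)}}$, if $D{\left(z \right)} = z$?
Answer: $4 i \sqrt{1733} \approx 166.52 i$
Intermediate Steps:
$T{\left(M \right)} = 5 M^{2}$
$\sqrt{-28573 + T{\left(D{\left(13 \right)} \right)}} = \sqrt{-28573 + 5 \cdot 13^{2}} = \sqrt{-28573 + 5 \cdot 169} = \sqrt{-28573 + 845} = \sqrt{-27728} = 4 i \sqrt{1733}$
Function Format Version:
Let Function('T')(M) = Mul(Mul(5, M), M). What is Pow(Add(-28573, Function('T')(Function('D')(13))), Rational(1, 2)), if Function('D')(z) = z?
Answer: Mul(4, I, Pow(1733, Rational(1, 2))) ≈ Mul(166.52, I)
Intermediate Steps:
Function('T')(M) = Mul(5, Pow(M, 2))
Pow(Add(-28573, Function('T')(Function('D')(13))), Rational(1, 2)) = Pow(Add(-28573, Mul(5, Pow(13, 2))), Rational(1, 2)) = Pow(Add(-28573, Mul(5, 169)), Rational(1, 2)) = Pow(Add(-28573, 845), Rational(1, 2)) = Pow(-27728, Rational(1, 2)) = Mul(4, I, Pow(1733, Rational(1, 2)))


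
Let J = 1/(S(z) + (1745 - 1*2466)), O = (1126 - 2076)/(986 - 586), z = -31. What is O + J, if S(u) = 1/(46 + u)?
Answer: -102793/43256 ≈ -2.3764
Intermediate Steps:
O = -19/8 (O = -950/400 = -950*1/400 = -19/8 ≈ -2.3750)
J = -15/10814 (J = 1/(1/(46 - 31) + (1745 - 1*2466)) = 1/(1/15 + (1745 - 2466)) = 1/(1/15 - 721) = 1/(-10814/15) = -15/10814 ≈ -0.0013871)
O + J = -19/8 - 15/10814 = -102793/43256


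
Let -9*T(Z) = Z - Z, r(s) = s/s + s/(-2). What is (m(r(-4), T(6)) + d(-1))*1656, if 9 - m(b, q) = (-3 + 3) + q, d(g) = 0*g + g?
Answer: 13248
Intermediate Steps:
d(g) = g (d(g) = 0 + g = g)
r(s) = 1 - s/2 (r(s) = 1 + s*(-½) = 1 - s/2)
T(Z) = 0 (T(Z) = -(Z - Z)/9 = -⅑*0 = 0)
m(b, q) = 9 - q (m(b, q) = 9 - ((-3 + 3) + q) = 9 - (0 + q) = 9 - q)
(m(r(-4), T(6)) + d(-1))*1656 = ((9 - 1*0) - 1)*1656 = ((9 + 0) - 1)*1656 = (9 - 1)*1656 = 8*1656 = 13248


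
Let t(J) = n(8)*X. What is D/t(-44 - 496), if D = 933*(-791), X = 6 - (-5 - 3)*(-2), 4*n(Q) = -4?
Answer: -738003/10 ≈ -73800.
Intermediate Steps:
n(Q) = -1 (n(Q) = (¼)*(-4) = -1)
X = -10 (X = 6 - (-8)*(-2) = 6 - 1*16 = 6 - 16 = -10)
t(J) = 10 (t(J) = -1*(-10) = 10)
D = -738003
D/t(-44 - 496) = -738003/10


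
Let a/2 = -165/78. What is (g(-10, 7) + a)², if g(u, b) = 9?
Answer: 3844/169 ≈ 22.746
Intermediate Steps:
a = -55/13 (a = 2*(-165/78) = 2*(-165*1/78) = 2*(-55/26) = -55/13 ≈ -4.2308)
(g(-10, 7) + a)² = (9 - 55/13)² = (62/13)² = 3844/169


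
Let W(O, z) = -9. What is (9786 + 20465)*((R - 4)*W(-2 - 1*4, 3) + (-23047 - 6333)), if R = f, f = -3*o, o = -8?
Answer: -894219560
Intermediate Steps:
f = 24 (f = -3*(-8) = 24)
R = 24
(9786 + 20465)*((R - 4)*W(-2 - 1*4, 3) + (-23047 - 6333)) = (9786 + 20465)*((24 - 4)*(-9) + (-23047 - 6333)) = 30251*(20*(-9) - 29380) = 30251*(-180 - 29380) = 30251*(-29560) = -894219560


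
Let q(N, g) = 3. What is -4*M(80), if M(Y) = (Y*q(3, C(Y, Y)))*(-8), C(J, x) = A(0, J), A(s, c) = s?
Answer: 7680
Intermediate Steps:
C(J, x) = 0
M(Y) = -24*Y (M(Y) = (Y*3)*(-8) = (3*Y)*(-8) = -24*Y)
-4*M(80) = -(-96)*80 = -4*(-1920) = 7680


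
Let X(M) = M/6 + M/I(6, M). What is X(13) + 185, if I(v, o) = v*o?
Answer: 562/3 ≈ 187.33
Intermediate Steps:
I(v, o) = o*v
X(M) = ⅙ + M/6 (X(M) = M/6 + M/((M*6)) = M*(⅙) + M/((6*M)) = M/6 + M*(1/(6*M)) = M/6 + ⅙ = ⅙ + M/6)
X(13) + 185 = (⅙ + (⅙)*13) + 185 = (⅙ + 13/6) + 185 = 7/3 + 185 = 562/3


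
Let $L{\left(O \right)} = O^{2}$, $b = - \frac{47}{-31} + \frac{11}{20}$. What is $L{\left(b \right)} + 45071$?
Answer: $\frac{17326933361}{384400} \approx 45075.0$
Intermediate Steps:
$b = \frac{1281}{620}$ ($b = \left(-47\right) \left(- \frac{1}{31}\right) + 11 \cdot \frac{1}{20} = \frac{47}{31} + \frac{11}{20} = \frac{1281}{620} \approx 2.0661$)
$L{\left(b \right)} + 45071 = \left(\frac{1281}{620}\right)^{2} + 45071 = \frac{1640961}{384400} + 45071 = \frac{17326933361}{384400}$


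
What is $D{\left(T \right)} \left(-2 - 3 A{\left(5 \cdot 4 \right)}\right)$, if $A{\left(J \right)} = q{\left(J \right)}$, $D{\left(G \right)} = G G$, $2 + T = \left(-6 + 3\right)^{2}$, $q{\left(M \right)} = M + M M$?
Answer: $-61838$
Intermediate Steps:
$q{\left(M \right)} = M + M^{2}$
$T = 7$ ($T = -2 + \left(-6 + 3\right)^{2} = -2 + \left(-3\right)^{2} = -2 + 9 = 7$)
$D{\left(G \right)} = G^{2}$
$A{\left(J \right)} = J \left(1 + J\right)$
$D{\left(T \right)} \left(-2 - 3 A{\left(5 \cdot 4 \right)}\right) = 7^{2} \left(-2 - 3 \cdot 5 \cdot 4 \left(1 + 5 \cdot 4\right)\right) = 49 \left(-2 - 3 \cdot 20 \left(1 + 20\right)\right) = 49 \left(-2 - 3 \cdot 20 \cdot 21\right) = 49 \left(-2 - 1260\right) = 49 \left(-1262\right) = -61838$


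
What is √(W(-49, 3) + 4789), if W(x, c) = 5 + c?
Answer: 3*√533 ≈ 69.260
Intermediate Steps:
√(W(-49, 3) + 4789) = √((5 + 3) + 4789) = √(8 + 4789) = √4797 = 3*√533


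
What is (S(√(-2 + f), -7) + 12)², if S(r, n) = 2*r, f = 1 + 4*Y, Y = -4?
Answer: 76 + 48*I*√17 ≈ 76.0 + 197.91*I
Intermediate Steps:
f = -15 (f = 1 + 4*(-4) = 1 - 16 = -15)
(S(√(-2 + f), -7) + 12)² = (2*√(-2 - 15) + 12)² = (2*√(-17) + 12)² = (2*(I*√17) + 12)² = (2*I*√17 + 12)² = (12 + 2*I*√17)²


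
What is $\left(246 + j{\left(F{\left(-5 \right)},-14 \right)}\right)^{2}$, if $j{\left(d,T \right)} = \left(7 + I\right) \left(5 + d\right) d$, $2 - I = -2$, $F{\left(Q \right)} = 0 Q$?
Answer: $60516$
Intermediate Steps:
$F{\left(Q \right)} = 0$
$I = 4$ ($I = 2 - -2 = 2 + 2 = 4$)
$j{\left(d,T \right)} = d \left(55 + 11 d\right)$ ($j{\left(d,T \right)} = \left(7 + 4\right) \left(5 + d\right) d = 11 \left(5 + d\right) d = \left(55 + 11 d\right) d = d \left(55 + 11 d\right)$)
$\left(246 + j{\left(F{\left(-5 \right)},-14 \right)}\right)^{2} = \left(246 + 11 \cdot 0 \left(5 + 0\right)\right)^{2} = \left(246 + 11 \cdot 0 \cdot 5\right)^{2} = \left(246 + 0\right)^{2} = 246^{2} = 60516$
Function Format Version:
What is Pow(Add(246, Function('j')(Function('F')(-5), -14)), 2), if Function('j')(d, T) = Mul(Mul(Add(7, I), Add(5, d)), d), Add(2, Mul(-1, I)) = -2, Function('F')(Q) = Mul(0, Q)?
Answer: 60516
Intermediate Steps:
Function('F')(Q) = 0
I = 4 (I = Add(2, Mul(-1, -2)) = Add(2, 2) = 4)
Function('j')(d, T) = Mul(d, Add(55, Mul(11, d))) (Function('j')(d, T) = Mul(Mul(Add(7, 4), Add(5, d)), d) = Mul(Mul(11, Add(5, d)), d) = Mul(Add(55, Mul(11, d)), d) = Mul(d, Add(55, Mul(11, d))))
Pow(Add(246, Function('j')(Function('F')(-5), -14)), 2) = Pow(Add(246, Mul(11, 0, Add(5, 0))), 2) = Pow(Add(246, Mul(11, 0, 5)), 2) = Pow(Add(246, 0), 2) = Pow(246, 2) = 60516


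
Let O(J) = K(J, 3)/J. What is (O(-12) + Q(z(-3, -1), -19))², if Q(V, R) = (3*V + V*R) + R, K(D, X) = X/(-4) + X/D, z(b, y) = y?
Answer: 1225/144 ≈ 8.5069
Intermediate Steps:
K(D, X) = -X/4 + X/D (K(D, X) = X*(-¼) + X/D = -X/4 + X/D)
O(J) = (-¾ + 3/J)/J (O(J) = (-¼*3 + 3/J)/J = (-¾ + 3/J)/J)
Q(V, R) = R + 3*V + R*V (Q(V, R) = (3*V + R*V) + R = R + 3*V + R*V)
(O(-12) + Q(z(-3, -1), -19))² = ((¾)*(4 - 1*(-12))/(-12)² + (-19 + 3*(-1) - 19*(-1)))² = ((¾)*(1/144)*(4 + 12) + (-19 - 3 + 19))² = ((¾)*(1/144)*16 - 3)² = (1/12 - 3)² = (-35/12)² = 1225/144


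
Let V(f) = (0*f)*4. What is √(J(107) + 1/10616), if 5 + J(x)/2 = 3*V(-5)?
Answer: I*√281745986/5308 ≈ 3.1623*I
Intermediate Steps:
V(f) = 0 (V(f) = 0*4 = 0)
J(x) = -10 (J(x) = -10 + 2*(3*0) = -10 + 2*0 = -10 + 0 = -10)
√(J(107) + 1/10616) = √(-10 + 1/10616) = √(-106159/10616) = I*√281745986/5308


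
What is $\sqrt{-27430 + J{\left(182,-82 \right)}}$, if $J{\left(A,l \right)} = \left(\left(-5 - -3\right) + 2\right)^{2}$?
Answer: $i \sqrt{27430} \approx 165.62 i$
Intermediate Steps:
$J{\left(A,l \right)} = 0$ ($J{\left(A,l \right)} = \left(\left(-5 + 3\right) + 2\right)^{2} = \left(-2 + 2\right)^{2} = 0^{2} = 0$)
$\sqrt{-27430 + J{\left(182,-82 \right)}} = \sqrt{-27430 + 0} = \sqrt{-27430} = i \sqrt{27430}$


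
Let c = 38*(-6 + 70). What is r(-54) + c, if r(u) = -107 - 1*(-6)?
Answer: 2331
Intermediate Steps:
r(u) = -101 (r(u) = -107 + 6 = -101)
c = 2432 (c = 38*64 = 2432)
r(-54) + c = -101 + 2432 = 2331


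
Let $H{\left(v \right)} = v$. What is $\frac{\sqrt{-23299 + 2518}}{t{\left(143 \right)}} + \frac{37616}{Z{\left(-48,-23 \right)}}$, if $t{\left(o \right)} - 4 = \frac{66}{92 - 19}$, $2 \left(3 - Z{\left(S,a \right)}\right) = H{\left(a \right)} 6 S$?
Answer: $- \frac{37616}{3309} + \frac{219 i \sqrt{2309}}{358} \approx -11.368 + 29.395 i$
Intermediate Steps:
$Z{\left(S,a \right)} = 3 - 3 S a$ ($Z{\left(S,a \right)} = 3 - \frac{a 6 S}{2} = 3 - \frac{6 a S}{2} = 3 - \frac{6 S a}{2} = 3 - 3 S a$)
$t{\left(o \right)} = \frac{358}{73}$ ($t{\left(o \right)} = 4 + \frac{66}{92 - 19} = 4 + \frac{66}{73} = \frac{358}{73}$)
$\frac{\sqrt{-23299 + 2518}}{t{\left(143 \right)}} + \frac{37616}{Z{\left(-48,-23 \right)}} = \frac{\sqrt{-23299 + 2518}}{\frac{358}{73}} + \frac{37616}{3 - \left(-144\right) \left(-23\right)} = \sqrt{-20781} \cdot \frac{73}{358} + \frac{37616}{3 - 3312} = 3 i \sqrt{2309} \cdot \frac{73}{358} + \frac{37616}{-3309} = \frac{219 i \sqrt{2309}}{358} + 37616 \left(- \frac{1}{3309}\right) = \frac{219 i \sqrt{2309}}{358} - \frac{37616}{3309} = - \frac{37616}{3309} + \frac{219 i \sqrt{2309}}{358}$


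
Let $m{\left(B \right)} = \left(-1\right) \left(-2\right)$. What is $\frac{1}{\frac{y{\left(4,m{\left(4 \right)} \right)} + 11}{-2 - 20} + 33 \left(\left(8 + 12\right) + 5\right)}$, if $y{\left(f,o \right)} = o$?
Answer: $\frac{22}{18137} \approx 0.001213$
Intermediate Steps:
$m{\left(B \right)} = 2$
$\frac{1}{\frac{y{\left(4,m{\left(4 \right)} \right)} + 11}{-2 - 20} + 33 \left(\left(8 + 12\right) + 5\right)} = \frac{1}{\frac{2 + 11}{-2 - 20} + 33 \left(\left(8 + 12\right) + 5\right)} = \frac{1}{\frac{13}{-22} + 33 \left(20 + 5\right)} = \frac{1}{13 \left(- \frac{1}{22}\right) + 33 \cdot 25} = \frac{1}{- \frac{13}{22} + 825} = \frac{1}{\frac{18137}{22}} = \frac{22}{18137}$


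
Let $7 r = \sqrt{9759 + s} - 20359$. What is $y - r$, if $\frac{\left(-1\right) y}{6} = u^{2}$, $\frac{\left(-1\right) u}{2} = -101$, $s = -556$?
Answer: $- \frac{1693409}{7} - \frac{\sqrt{9203}}{7} \approx -2.4193 \cdot 10^{5}$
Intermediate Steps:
$u = 202$ ($u = \left(-2\right) \left(-101\right) = 202$)
$r = - \frac{20359}{7} + \frac{\sqrt{9203}}{7}$ ($r = \frac{\sqrt{9759 - 556} - 20359}{7} = \frac{\sqrt{9203} - 20359}{7} = \frac{-20359 + \sqrt{9203}}{7} = - \frac{20359}{7} + \frac{\sqrt{9203}}{7} \approx -2894.7$)
$y = -244824$ ($y = - 6 \cdot 202^{2} = \left(-6\right) 40804 = -244824$)
$y - r = -244824 - \left(- \frac{20359}{7} + \frac{\sqrt{9203}}{7}\right) = -244824 + \left(\frac{20359}{7} - \frac{\sqrt{9203}}{7}\right) = - \frac{1693409}{7} - \frac{\sqrt{9203}}{7}$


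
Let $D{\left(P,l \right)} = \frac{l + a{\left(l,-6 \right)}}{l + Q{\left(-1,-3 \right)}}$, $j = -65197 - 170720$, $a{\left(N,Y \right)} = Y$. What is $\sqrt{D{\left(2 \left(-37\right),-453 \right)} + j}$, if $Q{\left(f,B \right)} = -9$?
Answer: $\frac{3 i \sqrt{621664890}}{154} \approx 485.71 i$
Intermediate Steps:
$j = -235917$
$D{\left(P,l \right)} = \frac{-6 + l}{-9 + l}$ ($D{\left(P,l \right)} = \frac{l - 6}{l - 9} = \frac{-6 + l}{-9 + l}$)
$\sqrt{D{\left(2 \left(-37\right),-453 \right)} + j} = \sqrt{\frac{-6 - 453}{-9 - 453} - 235917} = \sqrt{\frac{1}{-462} \left(-459\right) - 235917} = \sqrt{\left(- \frac{1}{462}\right) \left(-459\right) - 235917} = \sqrt{\frac{153}{154} - 235917} = \sqrt{- \frac{36331065}{154}} = \frac{3 i \sqrt{621664890}}{154}$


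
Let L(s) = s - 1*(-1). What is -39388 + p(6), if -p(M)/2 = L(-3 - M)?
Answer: -39372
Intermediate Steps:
L(s) = 1 + s (L(s) = s + 1 = 1 + s)
p(M) = 4 + 2*M (p(M) = -2*(1 + (-3 - M)) = -2*(-2 - M) = 4 + 2*M)
-39388 + p(6) = -39388 + (4 + 2*6) = -39388 + (4 + 12) = -39388 + 16 = -39372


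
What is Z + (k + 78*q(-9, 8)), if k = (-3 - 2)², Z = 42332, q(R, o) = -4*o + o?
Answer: 40485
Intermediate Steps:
q(R, o) = -3*o
k = 25 (k = (-5)² = 25)
Z + (k + 78*q(-9, 8)) = 42332 + (25 + 78*(-3*8)) = 42332 + (25 + 78*(-24)) = 42332 + (25 - 1872) = 42332 - 1847 = 40485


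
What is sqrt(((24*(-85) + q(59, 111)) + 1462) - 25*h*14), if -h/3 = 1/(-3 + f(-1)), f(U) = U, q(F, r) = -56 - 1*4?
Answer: I*sqrt(3602)/2 ≈ 30.008*I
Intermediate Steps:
q(F, r) = -60 (q(F, r) = -56 - 4 = -60)
h = 3/4 (h = -3/(-3 - 1) = -3/(-4) = -3*(-1/4) = 3/4 ≈ 0.75000)
sqrt(((24*(-85) + q(59, 111)) + 1462) - 25*h*14) = sqrt(((24*(-85) - 60) + 1462) - 25*3/4*14) = sqrt(((-2040 - 60) + 1462) - 75/4*14) = sqrt((-2100 + 1462) - 525/2) = sqrt(-638 - 525/2) = sqrt(-1801/2) = I*sqrt(3602)/2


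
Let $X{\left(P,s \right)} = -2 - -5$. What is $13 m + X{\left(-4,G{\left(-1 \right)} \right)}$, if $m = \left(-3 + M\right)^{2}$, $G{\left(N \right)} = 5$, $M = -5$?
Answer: $835$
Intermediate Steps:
$X{\left(P,s \right)} = 3$ ($X{\left(P,s \right)} = -2 + 5 = 3$)
$m = 64$ ($m = \left(-3 - 5\right)^{2} = \left(-8\right)^{2} = 64$)
$13 m + X{\left(-4,G{\left(-1 \right)} \right)} = 13 \cdot 64 + 3 = 832 + 3 = 835$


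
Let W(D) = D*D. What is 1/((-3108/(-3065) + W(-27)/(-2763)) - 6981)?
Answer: -940955/6568100964 ≈ -0.00014326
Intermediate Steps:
W(D) = D**2
1/((-3108/(-3065) + W(-27)/(-2763)) - 6981) = 1/((-3108/(-3065) + (-27)**2/(-2763)) - 6981) = 1/((-3108*(-1/3065) + 729*(-1/2763)) - 6981) = 1/((3108/3065 - 81/307) - 6981) = 1/(705891/940955 - 6981) = 1/(-6568100964/940955) = -940955/6568100964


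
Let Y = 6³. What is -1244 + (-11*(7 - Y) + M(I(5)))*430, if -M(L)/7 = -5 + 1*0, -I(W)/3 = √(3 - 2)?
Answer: 1002376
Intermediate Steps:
I(W) = -3 (I(W) = -3*√(3 - 2) = -3*√1 = -3*1 = -3)
Y = 216
M(L) = 35 (M(L) = -7*(-5 + 1*0) = -7*(-5 + 0) = -7*(-5) = 35)
-1244 + (-11*(7 - Y) + M(I(5)))*430 = -1244 + (-11*(7 - 1*216) + 35)*430 = -1244 + (-11*(7 - 216) + 35)*430 = -1244 + (-11*(-209) + 35)*430 = -1244 + (2299 + 35)*430 = -1244 + 2334*430 = -1244 + 1003620 = 1002376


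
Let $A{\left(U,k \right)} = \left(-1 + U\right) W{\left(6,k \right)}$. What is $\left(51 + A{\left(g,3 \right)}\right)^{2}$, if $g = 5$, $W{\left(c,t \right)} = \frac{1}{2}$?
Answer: $2809$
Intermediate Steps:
$W{\left(c,t \right)} = \frac{1}{2}$
$A{\left(U,k \right)} = - \frac{1}{2} + \frac{U}{2}$ ($A{\left(U,k \right)} = \left(-1 + U\right) \frac{1}{2} = - \frac{1}{2} + \frac{U}{2}$)
$\left(51 + A{\left(g,3 \right)}\right)^{2} = \left(51 + \left(- \frac{1}{2} + \frac{1}{2} \cdot 5\right)\right)^{2} = \left(51 + \left(- \frac{1}{2} + \frac{5}{2}\right)\right)^{2} = \left(51 + 2\right)^{2} = 53^{2} = 2809$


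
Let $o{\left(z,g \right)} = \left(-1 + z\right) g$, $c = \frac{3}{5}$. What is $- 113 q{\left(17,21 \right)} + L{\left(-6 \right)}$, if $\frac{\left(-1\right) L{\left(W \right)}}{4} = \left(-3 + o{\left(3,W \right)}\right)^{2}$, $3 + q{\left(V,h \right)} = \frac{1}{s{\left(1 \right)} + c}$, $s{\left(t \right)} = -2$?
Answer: $- \frac{3362}{7} \approx -480.29$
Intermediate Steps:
$c = \frac{3}{5}$ ($c = 3 \cdot \frac{1}{5} = \frac{3}{5} \approx 0.6$)
$o{\left(z,g \right)} = g \left(-1 + z\right)$
$q{\left(V,h \right)} = - \frac{26}{7}$ ($q{\left(V,h \right)} = -3 + \frac{1}{-2 + \frac{3}{5}} = -3 + \frac{1}{- \frac{7}{5}} = -3 - \frac{5}{7} = - \frac{26}{7}$)
$L{\left(W \right)} = - 4 \left(-3 + 2 W\right)^{2}$ ($L{\left(W \right)} = - 4 \left(-3 + W \left(-1 + 3\right)\right)^{2} = - 4 \left(-3 + W 2\right)^{2} = - 4 \left(-3 + 2 W\right)^{2}$)
$- 113 q{\left(17,21 \right)} + L{\left(-6 \right)} = \left(-113\right) \left(- \frac{26}{7}\right) - 4 \left(-3 + 2 \left(-6\right)\right)^{2} = \frac{2938}{7} - 4 \left(-3 - 12\right)^{2} = \frac{2938}{7} - 4 \left(-15\right)^{2} = \frac{2938}{7} - 900 = - \frac{3362}{7}$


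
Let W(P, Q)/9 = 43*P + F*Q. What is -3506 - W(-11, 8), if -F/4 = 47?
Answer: 14287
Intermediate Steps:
F = -188 (F = -4*47 = -188)
W(P, Q) = -1692*Q + 387*P (W(P, Q) = 9*(43*P - 188*Q) = 9*(-188*Q + 43*P) = -1692*Q + 387*P)
-3506 - W(-11, 8) = -3506 - (-1692*8 + 387*(-11)) = -3506 - (-13536 - 4257) = -3506 - 1*(-17793) = -3506 + 17793 = 14287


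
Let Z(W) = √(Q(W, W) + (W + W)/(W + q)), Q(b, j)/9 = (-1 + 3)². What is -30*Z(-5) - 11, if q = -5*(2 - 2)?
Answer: -11 - 30*√38 ≈ -195.93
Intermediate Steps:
q = 0 (q = -5*0 = 0)
Q(b, j) = 36 (Q(b, j) = 9*(-1 + 3)² = 9*2² = 9*4 = 36)
Z(W) = √38 (Z(W) = √(36 + (W + W)/(W + 0)) = √(36 + (2*W)/W) = √(36 + 2) = √38)
-30*Z(-5) - 11 = -30*√38 - 11 = -11 - 30*√38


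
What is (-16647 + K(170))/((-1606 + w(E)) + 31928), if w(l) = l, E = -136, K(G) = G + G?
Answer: -16307/30186 ≈ -0.54022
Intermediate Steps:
K(G) = 2*G
(-16647 + K(170))/((-1606 + w(E)) + 31928) = (-16647 + 2*170)/((-1606 - 136) + 31928) = (-16647 + 340)/(-1742 + 31928) = -16307/30186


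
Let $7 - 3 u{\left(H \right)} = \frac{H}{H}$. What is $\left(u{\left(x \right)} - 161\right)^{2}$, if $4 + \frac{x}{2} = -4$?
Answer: $25281$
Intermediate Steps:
$x = -16$ ($x = -8 + 2 \left(-4\right) = -8 - 8 = -16$)
$u{\left(H \right)} = 2$ ($u{\left(H \right)} = \frac{7}{3} - \frac{H \frac{1}{H}}{3} = \frac{7}{3} - \frac{1}{3} = 2$)
$\left(u{\left(x \right)} - 161\right)^{2} = \left(2 - 161\right)^{2} = \left(-159\right)^{2} = 25281$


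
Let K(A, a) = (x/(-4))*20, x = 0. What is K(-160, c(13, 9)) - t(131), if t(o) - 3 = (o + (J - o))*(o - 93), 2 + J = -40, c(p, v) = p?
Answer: 1593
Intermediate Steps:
J = -42 (J = -2 - 40 = -42)
t(o) = 3909 - 42*o (t(o) = 3 + (o + (-42 - o))*(o - 93) = 3 - 42*(-93 + o) = 3 + (3906 - 42*o) = 3909 - 42*o)
K(A, a) = 0 (K(A, a) = (0/(-4))*20 = (0*(-1/4))*20 = 0*20 = 0)
K(-160, c(13, 9)) - t(131) = 0 - (3909 - 42*131) = 0 - (3909 - 5502) = 0 - 1*(-1593) = 0 + 1593 = 1593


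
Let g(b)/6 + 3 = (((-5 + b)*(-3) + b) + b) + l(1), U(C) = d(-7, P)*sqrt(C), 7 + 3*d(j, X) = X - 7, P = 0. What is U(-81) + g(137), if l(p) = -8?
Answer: -798 - 42*I ≈ -798.0 - 42.0*I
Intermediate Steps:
d(j, X) = -14/3 + X/3 (d(j, X) = -7/3 + (X - 7)/3 = -7/3 + (-7 + X)/3 = -7/3 + (-7/3 + X/3) = -14/3 + X/3)
U(C) = -14*sqrt(C)/3 (U(C) = (-14/3 + (1/3)*0)*sqrt(C) = (-14/3 + 0)*sqrt(C) = -14*sqrt(C)/3)
g(b) = 24 - 6*b (g(b) = -18 + 6*((((-5 + b)*(-3) + b) + b) - 8) = -18 + 6*((((15 - 3*b) + b) + b) - 8) = -18 + 6*(((15 - 2*b) + b) - 8) = -18 + 6*((15 - b) - 8) = -18 + 6*(7 - b) = -18 + (42 - 6*b) = 24 - 6*b)
U(-81) + g(137) = -42*I + (24 - 6*137) = -42*I + (24 - 822) = -42*I - 798 = -798 - 42*I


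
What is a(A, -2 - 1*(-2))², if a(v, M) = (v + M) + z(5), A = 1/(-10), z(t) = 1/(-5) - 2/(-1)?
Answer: 289/100 ≈ 2.8900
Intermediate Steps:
z(t) = 9/5 (z(t) = 1*(-⅕) - 2*(-1) = -⅕ + 2 = 9/5)
A = -⅒ ≈ -0.10000
a(v, M) = 9/5 + M + v (a(v, M) = (v + M) + 9/5 = (M + v) + 9/5 = 9/5 + M + v)
a(A, -2 - 1*(-2))² = (9/5 + (-2 - 1*(-2)) - ⅒)² = (9/5 + (-2 + 2) - ⅒)² = (9/5 + 0 - ⅒)² = (17/10)² = 289/100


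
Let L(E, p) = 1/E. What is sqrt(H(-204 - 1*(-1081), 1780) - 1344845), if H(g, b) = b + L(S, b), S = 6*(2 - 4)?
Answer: I*sqrt(48350343)/6 ≈ 1158.9*I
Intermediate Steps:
S = -12 (S = 6*(-2) = -12)
H(g, b) = -1/12 + b (H(g, b) = b + 1/(-12) = b - 1/12 = -1/12 + b)
sqrt(H(-204 - 1*(-1081), 1780) - 1344845) = sqrt((-1/12 + 1780) - 1344845) = sqrt(21359/12 - 1344845) = sqrt(-16116781/12) = I*sqrt(48350343)/6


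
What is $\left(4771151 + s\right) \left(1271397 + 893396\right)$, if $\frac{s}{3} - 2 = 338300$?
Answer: $12525615691201$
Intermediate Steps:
$s = 1014906$ ($s = 6 + 3 \cdot 338300 = 6 + 1014900 = 1014906$)
$\left(4771151 + s\right) \left(1271397 + 893396\right) = \left(4771151 + 1014906\right) \left(1271397 + 893396\right) = 5786057 \cdot 2164793 = 12525615691201$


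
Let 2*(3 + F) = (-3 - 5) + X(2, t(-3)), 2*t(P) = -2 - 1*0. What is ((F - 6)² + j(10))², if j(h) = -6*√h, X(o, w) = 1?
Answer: 396385/16 - 1875*√10 ≈ 18845.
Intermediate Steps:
t(P) = -1 (t(P) = (-2 - 1*0)/2 = (-2 + 0)/2 = (½)*(-2) = -1)
F = -13/2 (F = -3 + ((-3 - 5) + 1)/2 = -3 + (-8 + 1)/2 = -3 + (½)*(-7) = -3 - 7/2 = -13/2 ≈ -6.5000)
((F - 6)² + j(10))² = ((-13/2 - 6)² - 6*√10)² = ((-25/2)² - 6*√10)² = (625/4 - 6*√10)²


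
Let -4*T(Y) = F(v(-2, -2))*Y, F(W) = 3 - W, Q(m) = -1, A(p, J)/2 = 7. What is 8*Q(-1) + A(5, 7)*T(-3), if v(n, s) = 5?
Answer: -29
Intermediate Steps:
A(p, J) = 14 (A(p, J) = 2*7 = 14)
T(Y) = Y/2 (T(Y) = -(3 - 1*5)*Y/4 = -(3 - 5)*Y/4 = -(-1)*Y/2 = Y/2)
8*Q(-1) + A(5, 7)*T(-3) = 8*(-1) + 14*((½)*(-3)) = -8 + 14*(-3/2) = -8 - 21 = -29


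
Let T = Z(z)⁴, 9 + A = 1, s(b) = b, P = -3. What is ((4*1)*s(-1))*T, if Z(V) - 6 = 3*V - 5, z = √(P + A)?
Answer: -36832 + 4704*I*√11 ≈ -36832.0 + 15601.0*I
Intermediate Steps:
A = -8 (A = -9 + 1 = -8)
z = I*√11 (z = √(-3 - 8) = √(-11) = I*√11 ≈ 3.3166*I)
Z(V) = 1 + 3*V (Z(V) = 6 + (3*V - 5) = 6 + (-5 + 3*V) = 1 + 3*V)
T = (1 + 3*I*√11)⁴ (T = (1 + 3*(I*√11))⁴ = (1 + 3*I*√11)⁴ ≈ 9208.0 - 3900.4*I)
((4*1)*s(-1))*T = ((4*1)*(-1))*(9208 - 1176*I*√11) = (4*(-1))*(9208 - 1176*I*√11) = -4*(9208 - 1176*I*√11) = -36832 + 4704*I*√11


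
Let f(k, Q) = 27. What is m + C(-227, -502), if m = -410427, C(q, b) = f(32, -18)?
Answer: -410400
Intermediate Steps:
C(q, b) = 27
m + C(-227, -502) = -410427 + 27 = -410400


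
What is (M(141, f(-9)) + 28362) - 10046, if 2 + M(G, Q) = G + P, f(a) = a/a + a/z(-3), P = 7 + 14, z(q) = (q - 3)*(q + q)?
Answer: 18476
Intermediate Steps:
z(q) = 2*q*(-3 + q) (z(q) = (-3 + q)*(2*q) = 2*q*(-3 + q))
P = 21
f(a) = 1 + a/36 (f(a) = a/a + a/((2*(-3)*(-3 - 3))) = 1 + a/((2*(-3)*(-6))) = 1 + a/36)
M(G, Q) = 19 + G (M(G, Q) = -2 + (G + 21) = -2 + (21 + G) = 19 + G)
(M(141, f(-9)) + 28362) - 10046 = ((19 + 141) + 28362) - 10046 = (160 + 28362) - 10046 = 28522 - 10046 = 18476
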